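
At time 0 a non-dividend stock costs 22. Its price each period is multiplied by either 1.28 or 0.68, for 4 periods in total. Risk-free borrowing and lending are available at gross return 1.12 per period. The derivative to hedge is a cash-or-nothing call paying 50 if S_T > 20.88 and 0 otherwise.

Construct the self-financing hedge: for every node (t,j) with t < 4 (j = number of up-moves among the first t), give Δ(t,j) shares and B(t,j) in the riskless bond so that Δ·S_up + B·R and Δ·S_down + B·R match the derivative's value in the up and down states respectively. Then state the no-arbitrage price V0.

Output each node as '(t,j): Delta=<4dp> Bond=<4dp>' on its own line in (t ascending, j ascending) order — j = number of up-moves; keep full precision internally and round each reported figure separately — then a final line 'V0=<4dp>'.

Since d<R<u, set p* = (R−d)/(u−d) = 0.7333; price each node as the discounted p*-expectation of its children.
Terminal payoffs: V(4,0)=0.0000, V(4,1)=0.0000, V(4,2)=0.0000, V(4,3)=50.0000, V(4,4)=50.0000
Node (3,0) S=6.9175: V=(p*·0.0000+(1−p*)·0.0000)/1.12=0.0000; Δ=(0.0000−0.0000)/(8.8544−4.7039)=0.0000; B=V−Δ·S=0.0000
Node (3,1) S=13.0212: V=(p*·0.0000+(1−p*)·0.0000)/1.12=0.0000; Δ=(0.0000−0.0000)/(16.6671−8.8544)=0.0000; B=V−Δ·S=0.0000
Node (3,2) S=24.5105: V=(p*·50.0000+(1−p*)·0.0000)/1.12=32.7381; Δ=(50.0000−0.0000)/(31.3734−16.6671)=3.3999; B=V−Δ·S=-50.5952
Node (3,3) S=46.1373: V=(p*·50.0000+(1−p*)·50.0000)/1.12=44.6429; Δ=(50.0000−50.0000)/(59.0558−31.3734)=0.0000; B=V−Δ·S=44.6429
Node (2,0) S=10.1728: V=(p*·0.0000+(1−p*)·0.0000)/1.12=0.0000; Δ=(0.0000−0.0000)/(13.0212−6.9175)=0.0000; B=V−Δ·S=0.0000
Node (2,1) S=19.1488: V=(p*·32.7381+(1−p*)·0.0000)/1.12=21.4357; Δ=(32.7381−0.0000)/(24.5105−13.0212)=2.8494; B=V−Δ·S=-33.1278
Node (2,2) S=36.0448: V=(p*·44.6429+(1−p*)·32.7381)/1.12=37.0252; Δ=(44.6429−32.7381)/(46.1373−24.5105)=0.5505; B=V−Δ·S=17.1840
Node (1,0) S=14.9600: V=(p*·21.4357+(1−p*)·0.0000)/1.12=14.0353; Δ=(21.4357−0.0000)/(19.1488−10.1728)=2.3881; B=V−Δ·S=-21.6908
Node (1,1) S=28.1600: V=(p*·37.0252+(1−p*)·21.4357)/1.12=29.3464; Δ=(37.0252−21.4357)/(36.0448−19.1488)=0.9227; B=V−Δ·S=3.3638
Node (0,0) S=22.0000: V=(p*·29.3464+(1−p*)·14.0353)/1.12=22.5567; Δ=(29.3464−14.0353)/(28.1600−14.9600)=1.1599; B=V−Δ·S=-2.9620
Each (Δ,B) replicates both successor values, so the strategy is self-financing and V0 is arbitrage-free.

(0,0): Delta=1.1599 Bond=-2.9620
(1,0): Delta=2.3881 Bond=-21.6908
(1,1): Delta=0.9227 Bond=3.3638
(2,0): Delta=0.0000 Bond=0.0000
(2,1): Delta=2.8494 Bond=-33.1278
(2,2): Delta=0.5505 Bond=17.1840
(3,0): Delta=0.0000 Bond=0.0000
(3,1): Delta=0.0000 Bond=0.0000
(3,2): Delta=3.3999 Bond=-50.5952
(3,3): Delta=0.0000 Bond=44.6429
V0=22.5567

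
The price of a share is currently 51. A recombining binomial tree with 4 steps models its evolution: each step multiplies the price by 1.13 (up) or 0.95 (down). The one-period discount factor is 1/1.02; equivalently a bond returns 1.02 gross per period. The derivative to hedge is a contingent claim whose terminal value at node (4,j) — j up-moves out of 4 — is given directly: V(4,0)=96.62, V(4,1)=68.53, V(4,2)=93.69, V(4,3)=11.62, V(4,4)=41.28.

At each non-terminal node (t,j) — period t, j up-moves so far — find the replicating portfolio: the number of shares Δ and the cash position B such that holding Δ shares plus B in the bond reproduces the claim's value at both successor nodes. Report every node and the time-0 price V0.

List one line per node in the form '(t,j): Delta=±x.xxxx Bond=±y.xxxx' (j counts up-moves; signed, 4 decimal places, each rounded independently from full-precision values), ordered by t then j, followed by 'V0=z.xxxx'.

No-arbitrage ⇒ martingale measure with p* = (R−d)/(u−d) = 0.3889.
Terminal values V(4,·): V(4,0)=96.6200, V(4,1)=68.5300, V(4,2)=93.6900, V(4,3)=11.6200, V(4,4)=41.2800
  t=3,j=0: stock 43.7261 → up 49.4105 (V=68.5300), down 41.5398 (V=96.6200). Price 84.0158; hedge Δ=-3.5689, bond B=240.0714.
  t=3,j=1: stock 52.0111 → up 58.7725 (V=93.6900), down 49.4105 (V=68.5300). Price 76.7789; hedge Δ=2.6875, bond B=-62.9989.
  t=3,j=2: stock 61.8658 → up 69.9084 (V=11.6200), down 58.7725 (V=93.6900). Price 60.5626; hedge Δ=-7.3699, bond B=516.5071.
  t=3,j=3: stock 73.5877 → up 83.1542 (V=41.2800), down 69.9084 (V=11.6200). Price 22.7004; hedge Δ=2.2392, bond B=-142.0773.
  t=2,j=0: stock 46.0275 → up 52.0111 (V=76.7789), down 43.7261 (V=84.0158). Price 79.6092; hedge Δ=-0.8735, bond B=119.8144.
  t=2,j=1: stock 54.7485 → up 61.8658 (V=60.5626), down 52.0111 (V=76.7789). Price 69.0907; hedge Δ=-1.6455, bond B=159.1809.
  t=2,j=2: stock 65.1219 → up 73.5877 (V=22.7004), down 61.8658 (V=60.5626). Price 44.9397; hedge Δ=-3.2300, bond B=255.2852.
  t=1,j=0: stock 48.4500 → up 54.7485 (V=69.0907), down 46.0275 (V=79.6092). Price 74.0380; hedge Δ=-1.2061, bond B=132.4741.
  t=1,j=1: stock 57.6300 → up 65.1219 (V=44.9397), down 54.7485 (V=69.0907). Price 58.5281; hedge Δ=-2.3282, bond B=192.7008.
  t=0,j=0: stock 51.0000 → up 57.6300 (V=58.5281), down 48.4500 (V=74.0380). Price 66.6729; hedge Δ=-1.6895, bond B=152.8388.
Check: Δ(0,0)·S0 + B(0,0) = 66.6729 = V0.

(0,0): Delta=-1.6895 Bond=152.8388
(1,0): Delta=-1.2061 Bond=132.4741
(1,1): Delta=-2.3282 Bond=192.7008
(2,0): Delta=-0.8735 Bond=119.8144
(2,1): Delta=-1.6455 Bond=159.1809
(2,2): Delta=-3.2300 Bond=255.2852
(3,0): Delta=-3.5689 Bond=240.0714
(3,1): Delta=2.6875 Bond=-62.9989
(3,2): Delta=-7.3699 Bond=516.5071
(3,3): Delta=2.2392 Bond=-142.0773
V0=66.6729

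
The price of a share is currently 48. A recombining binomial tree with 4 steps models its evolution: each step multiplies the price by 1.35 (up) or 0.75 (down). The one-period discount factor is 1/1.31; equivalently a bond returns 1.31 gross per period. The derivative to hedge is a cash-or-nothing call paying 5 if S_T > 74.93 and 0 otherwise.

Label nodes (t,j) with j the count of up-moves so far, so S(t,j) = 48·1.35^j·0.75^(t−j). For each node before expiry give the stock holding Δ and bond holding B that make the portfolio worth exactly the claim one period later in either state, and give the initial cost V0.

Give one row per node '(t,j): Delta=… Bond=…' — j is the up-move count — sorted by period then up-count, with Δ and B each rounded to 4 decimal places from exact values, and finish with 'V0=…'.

(0,0): Delta=0.0135 Bond=1.0106
(1,0): Delta=0.1175 Bond=-2.4218
(1,1): Delta=0.0093 Bond=1.5915
(2,0): Delta=0.0000 Bond=0.0000
(2,1): Delta=0.1222 Bond=-3.3992
(2,2): Delta=0.0048 Bond=2.4765
(3,0): Delta=0.0000 Bond=0.0000
(3,1): Delta=0.0000 Bond=0.0000
(3,2): Delta=0.1270 Bond=-4.7710
(3,3): Delta=0.0000 Bond=3.8168
V0=1.6564

Since d<R<u, set p* = (R−d)/(u−d) = 0.9333; price each node as the discounted p*-expectation of its children.
At expiry t=4: V(4,0)=0.0000, V(4,1)=0.0000, V(4,2)=0.0000, V(4,3)=5.0000, V(4,4)=5.0000
  t=3,j=0: stock 20.2500 → up 27.3375 (V=0.0000), down 15.1875 (V=0.0000). Price 0.0000; hedge Δ=0.0000, bond B=0.0000.
  t=3,j=1: stock 36.4500 → up 49.2075 (V=0.0000), down 27.3375 (V=0.0000). Price 0.0000; hedge Δ=0.0000, bond B=0.0000.
  t=3,j=2: stock 65.6100 → up 88.5735 (V=5.0000), down 49.2075 (V=0.0000). Price 3.5623; hedge Δ=0.1270, bond B=-4.7710.
  t=3,j=3: stock 118.0980 → up 159.4323 (V=5.0000), down 88.5735 (V=5.0000). Price 3.8168; hedge Δ=0.0000, bond B=3.8168.
  t=2,j=0: stock 27.0000 → up 36.4500 (V=0.0000), down 20.2500 (V=0.0000). Price 0.0000; hedge Δ=0.0000, bond B=0.0000.
  t=2,j=1: stock 48.6000 → up 65.6100 (V=3.5623), down 36.4500 (V=0.0000). Price 2.5381; hedge Δ=0.1222, bond B=-3.3992.
  t=2,j=2: stock 87.4800 → up 118.0980 (V=3.8168), down 65.6100 (V=3.5623). Price 2.9006; hedge Δ=0.0048, bond B=2.4765.
  t=1,j=0: stock 36.0000 → up 48.6000 (V=2.5381), down 27.0000 (V=0.0000). Price 1.8083; hedge Δ=0.1175, bond B=-2.4218.
  t=1,j=1: stock 64.8000 → up 87.4800 (V=2.9006), down 48.6000 (V=2.5381). Price 2.1958; hedge Δ=0.0093, bond B=1.5915.
  t=0,j=0: stock 48.0000 → up 64.8000 (V=2.1958), down 36.0000 (V=1.8083). Price 1.6564; hedge Δ=0.0135, bond B=1.0106.
The time-0 hedge costs 1.6564, which is the no-arbitrage price.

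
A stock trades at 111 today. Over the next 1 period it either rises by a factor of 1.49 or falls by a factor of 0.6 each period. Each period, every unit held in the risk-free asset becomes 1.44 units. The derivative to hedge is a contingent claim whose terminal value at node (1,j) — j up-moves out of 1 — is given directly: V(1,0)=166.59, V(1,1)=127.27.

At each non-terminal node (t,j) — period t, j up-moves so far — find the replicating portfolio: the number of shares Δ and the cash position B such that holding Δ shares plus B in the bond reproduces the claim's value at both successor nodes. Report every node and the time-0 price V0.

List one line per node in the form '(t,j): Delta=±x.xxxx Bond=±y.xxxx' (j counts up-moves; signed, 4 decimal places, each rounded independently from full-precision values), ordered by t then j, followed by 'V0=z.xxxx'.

Since d<R<u, set p* = (R−d)/(u−d) = 0.9438; price each node as the discounted p*-expectation of its children.
Payoff layer (t=1): V(1,0)=166.5900, V(1,1)=127.2700
(0,0): S=111.0000. Δ = (V_up−V_dn)/(S_up−S_dn) = (127.2700−166.5900)/(165.3900−66.6000) = -0.3980. V = [p*·127.2700 + (1−p*)·166.5900]/1.44 = 89.9160. B = V − Δ·S = 134.0957.
Self-financing check: at every node Δ·S+B equals the discounted successor values.

(0,0): Delta=-0.3980 Bond=134.0957
V0=89.9160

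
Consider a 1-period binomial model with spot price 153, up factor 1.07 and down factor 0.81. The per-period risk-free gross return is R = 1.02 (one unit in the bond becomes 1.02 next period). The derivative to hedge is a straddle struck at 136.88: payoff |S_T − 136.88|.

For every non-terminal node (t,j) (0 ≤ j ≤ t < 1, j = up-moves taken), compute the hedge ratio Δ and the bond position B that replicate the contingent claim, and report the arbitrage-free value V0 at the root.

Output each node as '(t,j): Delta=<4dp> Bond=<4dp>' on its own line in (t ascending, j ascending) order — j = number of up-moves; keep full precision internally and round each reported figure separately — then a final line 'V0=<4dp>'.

The replicating-portfolio and risk-neutral prices coincide; use p* = (1.02−0.81)/(1.07−0.81) = 0.8077 for the latter.
Payoff layer (t=1): V(1,0)=12.9500, V(1,1)=26.8300
(0,0): S=153.0000. Δ = (V_up−V_dn)/(S_up−S_dn) = (26.8300−12.9500)/(163.7100−123.9300) = 0.3489. V = [p*·26.8300 + (1−p*)·12.9500]/1.02 = 23.6870. B = V − Δ·S = -29.6976.
Root portfolio cost Δ·153+B reproduces V0=23.6870.

(0,0): Delta=0.3489 Bond=-29.6976
V0=23.6870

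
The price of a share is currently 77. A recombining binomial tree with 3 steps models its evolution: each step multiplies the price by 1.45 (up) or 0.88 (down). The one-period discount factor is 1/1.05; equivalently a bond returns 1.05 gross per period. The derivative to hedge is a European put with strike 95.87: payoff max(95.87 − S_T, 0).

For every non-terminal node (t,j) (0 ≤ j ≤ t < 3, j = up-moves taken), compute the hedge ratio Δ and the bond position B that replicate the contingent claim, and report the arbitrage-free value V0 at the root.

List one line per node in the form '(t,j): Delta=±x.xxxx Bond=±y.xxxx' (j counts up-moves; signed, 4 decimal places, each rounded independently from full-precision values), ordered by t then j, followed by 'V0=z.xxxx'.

The replicating-portfolio and risk-neutral prices coincide; use p* = (1.05−0.88)/(1.45−0.88) = 0.2982 for the latter.
At expiry t=3: V(3,0)=43.3967, V(3,1)=9.4082, V(3,2)=0.0000, V(3,3)=0.0000
Node (2,0) S=59.6288: V=(p*·9.4082+(1−p*)·43.3967)/1.05=31.6760; Δ=(9.4082−43.3967)/(86.4618−52.4733)=-1.0000; B=V−Δ·S=91.3048
Node (2,1) S=98.2520: V=(p*·0.0000+(1−p*)·9.4082)/1.05=6.2879; Δ=(0.0000−9.4082)/(142.4654−86.4618)=-0.1680; B=V−Δ·S=22.7936
Node (2,2) S=161.8925: V=(p*·0.0000+(1−p*)·0.0000)/1.05=0.0000; Δ=(0.0000−0.0000)/(234.7441−142.4654)=0.0000; B=V−Δ·S=0.0000
Node (1,0) S=67.7600: V=(p*·6.2879+(1−p*)·31.6760)/1.05=22.9563; Δ=(6.2879−31.6760)/(98.2520−59.6288)=-0.6573; B=V−Δ·S=67.4968
Node (1,1) S=111.6500: V=(p*·0.0000+(1−p*)·6.2879)/1.05=4.2024; Δ=(0.0000−6.2879)/(161.8925−98.2520)=-0.0988; B=V−Δ·S=15.2338
Node (0,0) S=77.0000: V=(p*·4.2024+(1−p*)·22.9563)/1.05=16.5362; Δ=(4.2024−22.9563)/(111.6500−67.7600)=-0.4273; B=V−Δ·S=49.4377
The time-0 hedge costs 16.5362, which is the no-arbitrage price.

(0,0): Delta=-0.4273 Bond=49.4377
(1,0): Delta=-0.6573 Bond=67.4968
(1,1): Delta=-0.0988 Bond=15.2338
(2,0): Delta=-1.0000 Bond=91.3048
(2,1): Delta=-0.1680 Bond=22.7936
(2,2): Delta=0.0000 Bond=0.0000
V0=16.5362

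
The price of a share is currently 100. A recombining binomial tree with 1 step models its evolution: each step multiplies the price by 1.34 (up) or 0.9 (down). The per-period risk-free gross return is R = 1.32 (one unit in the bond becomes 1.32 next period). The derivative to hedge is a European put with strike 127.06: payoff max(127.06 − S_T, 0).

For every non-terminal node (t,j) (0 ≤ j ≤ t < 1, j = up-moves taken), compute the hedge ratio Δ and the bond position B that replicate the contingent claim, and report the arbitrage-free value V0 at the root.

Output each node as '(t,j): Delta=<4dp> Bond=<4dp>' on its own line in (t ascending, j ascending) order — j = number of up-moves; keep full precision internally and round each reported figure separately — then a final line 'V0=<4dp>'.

Under the risk-neutral measure, an up-move has probability p* = (R−d)/(u−d) = 0.9545 and values discount at R = 1.32.
Payoff layer (t=1): V(1,0)=37.0600, V(1,1)=0.0000
  t=0,j=0: stock 100.0000 → up 134.0000 (V=0.0000), down 90.0000 (V=37.0600). Price 1.2762; hedge Δ=-0.8423, bond B=85.5034.
Check: Δ(0,0)·S0 + B(0,0) = 1.2762 = V0.

(0,0): Delta=-0.8423 Bond=85.5034
V0=1.2762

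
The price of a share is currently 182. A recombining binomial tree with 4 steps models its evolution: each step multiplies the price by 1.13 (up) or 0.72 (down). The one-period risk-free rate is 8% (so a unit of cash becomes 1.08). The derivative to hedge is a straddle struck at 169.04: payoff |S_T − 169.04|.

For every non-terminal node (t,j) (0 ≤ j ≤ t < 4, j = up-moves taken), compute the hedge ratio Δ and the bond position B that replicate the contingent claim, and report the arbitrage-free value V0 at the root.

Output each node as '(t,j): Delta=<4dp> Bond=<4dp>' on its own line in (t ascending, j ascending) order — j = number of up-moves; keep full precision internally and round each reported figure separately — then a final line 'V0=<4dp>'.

Since d<R<u, set p* = (R−d)/(u−d) = 0.8780; price each node as the discounted p*-expectation of its children.
Terminal values V(4,·): V(4,0)=120.1296, V(4,1)=92.2778, V(4,2)=48.5660, V(4,3)=20.0372, V(4,4)=127.7062
Node (3,0) S=67.9311: V=(p*·92.2778+(1−p*)·120.1296)/1.08=88.5874; Δ=(92.2778−120.1296)/(76.7622−48.9104)=-1.0000; B=V−Δ·S=156.5185
Node (3,1) S=106.6141: V=(p*·48.5660+(1−p*)·92.2778)/1.08=49.9044; Δ=(48.5660−92.2778)/(120.4740−76.7622)=-1.0000; B=V−Δ·S=156.5185
Node (3,2) S=167.3250: V=(p*·20.0372+(1−p*)·48.5660)/1.08=21.7744; Δ=(20.0372−48.5660)/(189.0772−120.4740)=-0.4159; B=V−Δ·S=91.3568
Node (3,3) S=262.6073: V=(p*·127.7062+(1−p*)·20.0372)/1.08=106.0887; Δ=(127.7062−20.0372)/(296.7462−189.0772)=1.0000; B=V−Δ·S=-156.5185
Node (2,0) S=94.3488: V=(p*·49.9044+(1−p*)·88.5874)/1.08=50.5758; Δ=(49.9044−88.5874)/(106.6141−67.9311)=-1.0000; B=V−Δ·S=144.9246
Node (2,1) S=148.0752: V=(p*·21.7744+(1−p*)·49.9044)/1.08=23.3379; Δ=(21.7744−49.9044)/(167.3250−106.6141)=-0.4633; B=V−Δ·S=91.9476
Node (2,2) S=232.3958: V=(p*·106.0887+(1−p*)·21.7744)/1.08=88.7097; Δ=(106.0887−21.7744)/(262.6073−167.3250)=0.8849; B=V−Δ·S=-116.9350
Node (1,0) S=131.0400: V=(p*·23.3379+(1−p*)·50.5758)/1.08=24.6848; Δ=(23.3379−50.5758)/(148.0752−94.3488)=-0.5070; B=V−Δ·S=91.1187
Node (1,1) S=205.6600: V=(p*·88.7097+(1−p*)·23.3379)/1.08=74.7570; Δ=(88.7097−23.3379)/(232.3958−148.0752)=0.7753; B=V−Δ·S=-84.6866
Node (0,0) S=182.0000: V=(p*·74.7570+(1−p*)·24.6848)/1.08=63.5654; Δ=(74.7570−24.6848)/(205.6600−131.0400)=0.6710; B=V−Δ·S=-58.5620
Root portfolio cost Δ·182+B reproduces V0=63.5654.

(0,0): Delta=0.6710 Bond=-58.5620
(1,0): Delta=-0.5070 Bond=91.1187
(1,1): Delta=0.7753 Bond=-84.6866
(2,0): Delta=-1.0000 Bond=144.9246
(2,1): Delta=-0.4633 Bond=91.9476
(2,2): Delta=0.8849 Bond=-116.9350
(3,0): Delta=-1.0000 Bond=156.5185
(3,1): Delta=-1.0000 Bond=156.5185
(3,2): Delta=-0.4159 Bond=91.3568
(3,3): Delta=1.0000 Bond=-156.5185
V0=63.5654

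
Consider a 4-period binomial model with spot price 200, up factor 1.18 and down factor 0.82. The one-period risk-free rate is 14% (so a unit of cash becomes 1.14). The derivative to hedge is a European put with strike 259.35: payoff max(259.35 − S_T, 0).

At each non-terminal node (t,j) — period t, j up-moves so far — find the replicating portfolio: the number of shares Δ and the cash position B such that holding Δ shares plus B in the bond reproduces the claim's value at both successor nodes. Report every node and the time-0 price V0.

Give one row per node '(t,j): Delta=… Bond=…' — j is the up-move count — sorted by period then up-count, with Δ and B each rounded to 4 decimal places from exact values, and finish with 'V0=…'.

(0,0): Delta=-0.1962 Bond=42.1187
(1,0): Delta=-0.8959 Bond=162.7759
(1,1): Delta=-0.1354 Bond=33.6702
(2,0): Delta=-1.0000 Bond=199.5614
(2,1): Delta=-0.8869 Bond=183.8150
(2,2): Delta=-0.0701 Bond=20.2052
(3,0): Delta=-1.0000 Bond=227.5000
(3,1): Delta=-1.0000 Bond=227.5000
(3,2): Delta=-0.8771 Bond=207.3052
(3,3): Delta=0.0000 Bond=0.0000
V0=2.8869

Since d<R<u, set p* = (R−d)/(u−d) = 0.8889; price each node as the discounted p*-expectation of its children.
Payoff layer (t=4): V(4,0)=168.9256, V(4,1)=129.2272, V(4,2)=72.1000, V(4,3)=0.0000, V(4,4)=0.0000
(3,0): S=110.2736. Δ = (V_up−V_dn)/(S_up−S_dn) = (129.2272−168.9256)/(130.1228−90.4244) = -1.0000. V = [p*·129.2272 + (1−p*)·168.9256]/1.14 = 117.2264. B = V − Δ·S = 227.5000.
(3,1): S=158.6864. Δ = (V_up−V_dn)/(S_up−S_dn) = (72.1000−129.2272)/(187.2500−130.1228) = -1.0000. V = [p*·72.1000 + (1−p*)·129.2272]/1.14 = 68.8136. B = V − Δ·S = 227.5000.
(3,2): S=228.3536. Δ = (V_up−V_dn)/(S_up−S_dn) = (0.0000−72.1000)/(269.4572−187.2500) = -0.8771. V = [p*·0.0000 + (1−p*)·72.1000]/1.14 = 7.0273. B = V − Δ·S = 207.3052.
(3,3): S=328.6064. Δ = (V_up−V_dn)/(S_up−S_dn) = (0.0000−0.0000)/(387.7556−269.4572) = 0.0000. V = [p*·0.0000 + (1−p*)·0.0000]/1.14 = 0.0000. B = V − Δ·S = 0.0000.
(2,0): S=134.4800. Δ = (V_up−V_dn)/(S_up−S_dn) = (68.8136−117.2264)/(158.6864−110.2736) = -1.0000. V = [p*·68.8136 + (1−p*)·117.2264]/1.14 = 65.0814. B = V − Δ·S = 199.5614.
(2,1): S=193.5200. Δ = (V_up−V_dn)/(S_up−S_dn) = (7.0273−68.8136)/(228.3536−158.6864) = -0.8869. V = [p*·7.0273 + (1−p*)·68.8136]/1.14 = 12.1864. B = V − Δ·S = 183.8150.
(2,2): S=278.4800. Δ = (V_up−V_dn)/(S_up−S_dn) = (0.0000−7.0273)/(328.6064−228.3536) = -0.0701. V = [p*·0.0000 + (1−p*)·7.0273]/1.14 = 0.6849. B = V − Δ·S = 20.2052.
(1,0): S=164.0000. Δ = (V_up−V_dn)/(S_up−S_dn) = (12.1864−65.0814)/(193.5200−134.4800) = -0.8959. V = [p*·12.1864 + (1−p*)·65.0814]/1.14 = 15.8452. B = V − Δ·S = 162.7759.
(1,1): S=236.0000. Δ = (V_up−V_dn)/(S_up−S_dn) = (0.6849−12.1864)/(278.4800−193.5200) = -0.1354. V = [p*·0.6849 + (1−p*)·12.1864]/1.14 = 1.7218. B = V − Δ·S = 33.6702.
(0,0): S=200.0000. Δ = (V_up−V_dn)/(S_up−S_dn) = (1.7218−15.8452)/(236.0000−164.0000) = -0.1962. V = [p*·1.7218 + (1−p*)·15.8452]/1.14 = 2.8869. B = V − Δ·S = 42.1187.
The time-0 hedge costs 2.8869, which is the no-arbitrage price.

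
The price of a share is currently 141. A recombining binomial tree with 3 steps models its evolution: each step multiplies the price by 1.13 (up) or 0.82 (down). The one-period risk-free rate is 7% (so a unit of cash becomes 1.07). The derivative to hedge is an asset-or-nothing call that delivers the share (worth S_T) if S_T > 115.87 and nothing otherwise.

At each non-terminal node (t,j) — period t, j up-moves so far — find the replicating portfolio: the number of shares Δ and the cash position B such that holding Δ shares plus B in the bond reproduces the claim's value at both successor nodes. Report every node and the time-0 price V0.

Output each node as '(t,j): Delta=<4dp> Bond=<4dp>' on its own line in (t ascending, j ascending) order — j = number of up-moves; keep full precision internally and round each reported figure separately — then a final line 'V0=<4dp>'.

(0,0): Delta=1.6463 Bond=-99.5150
(1,0): Delta=3.1045 Bond=-275.0760
(1,1): Delta=1.3923 Bond=-66.0183
(2,0): Delta=0.0000 Bond=0.0000
(2,1): Delta=3.6452 Bond=-364.9709
(2,2): Delta=1.0000 Bond=0.0000
V0=132.6139

No-arbitrage ⇒ martingale measure with p* = (R−d)/(u−d) = 0.8065.
Payoff layer (t=3): V(3,0)=0.0000, V(3,1)=0.0000, V(3,2)=147.6352, V(3,3)=203.4485
Node (2,0) S=94.8084: V=(p*·0.0000+(1−p*)·0.0000)/1.07=0.0000; Δ=(0.0000−0.0000)/(107.1335−77.7429)=0.0000; B=V−Δ·S=0.0000
Node (2,1) S=130.6506: V=(p*·147.6352+(1−p*)·0.0000)/1.07=111.2716; Δ=(147.6352−0.0000)/(147.6352−107.1335)=3.6452; B=V−Δ·S=-364.9709
Node (2,2) S=180.0429: V=(p*·203.4485+(1−p*)·147.6352)/1.07=180.0429; Δ=(203.4485−147.6352)/(203.4485−147.6352)=1.0000; B=V−Δ·S=0.0000
Node (1,0) S=115.6200: V=(p*·111.2716+(1−p*)·0.0000)/1.07=83.8646; Δ=(111.2716−0.0000)/(130.6506−94.8084)=3.1045; B=V−Δ·S=-275.0760
Node (1,1) S=159.3300: V=(p*·180.0429+(1−p*)·111.2716)/1.07=155.8246; Δ=(180.0429−111.2716)/(180.0429−130.6506)=1.3923; B=V−Δ·S=-66.0183
Node (0,0) S=141.0000: V=(p*·155.8246+(1−p*)·83.8646)/1.07=132.6139; Δ=(155.8246−83.8646)/(159.3300−115.6200)=1.6463; B=V−Δ·S=-99.5150
Check: Δ(0,0)·S0 + B(0,0) = 132.6139 = V0.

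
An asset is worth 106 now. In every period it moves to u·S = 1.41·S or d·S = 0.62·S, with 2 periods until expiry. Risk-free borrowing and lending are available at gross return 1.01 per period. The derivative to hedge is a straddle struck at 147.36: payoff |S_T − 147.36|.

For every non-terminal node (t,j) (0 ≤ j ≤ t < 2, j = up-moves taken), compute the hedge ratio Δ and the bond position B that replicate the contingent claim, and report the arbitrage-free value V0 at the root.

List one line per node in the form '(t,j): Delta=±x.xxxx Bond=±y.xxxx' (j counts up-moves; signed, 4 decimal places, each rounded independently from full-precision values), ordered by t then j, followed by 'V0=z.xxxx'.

(0,0): Delta=-0.2601 Bond=96.3136
(1,0): Delta=-1.0000 Bond=145.9010
(1,1): Delta=0.0735 Bond=47.4056
V0=68.7398

The replicating-portfolio and risk-neutral prices coincide; use p* = (1.01−0.62)/(1.41−0.62) = 0.4937 for the latter.
Terminal values V(2,·): V(2,0)=106.6136, V(2,1)=54.6948, V(2,2)=63.3786
  t=1,j=0: stock 65.7200 → up 92.6652 (V=54.6948), down 40.7464 (V=106.6136). Price 80.1810; hedge Δ=-1.0000, bond B=145.9010.
  t=1,j=1: stock 149.4600 → up 210.7386 (V=63.3786), down 92.6652 (V=54.6948). Price 58.3978; hedge Δ=0.0735, bond B=47.4056.
  t=0,j=0: stock 106.0000 → up 149.4600 (V=58.3978), down 65.7200 (V=80.1810). Price 68.7398; hedge Δ=-0.2601, bond B=96.3136.
Root portfolio cost Δ·106+B reproduces V0=68.7398.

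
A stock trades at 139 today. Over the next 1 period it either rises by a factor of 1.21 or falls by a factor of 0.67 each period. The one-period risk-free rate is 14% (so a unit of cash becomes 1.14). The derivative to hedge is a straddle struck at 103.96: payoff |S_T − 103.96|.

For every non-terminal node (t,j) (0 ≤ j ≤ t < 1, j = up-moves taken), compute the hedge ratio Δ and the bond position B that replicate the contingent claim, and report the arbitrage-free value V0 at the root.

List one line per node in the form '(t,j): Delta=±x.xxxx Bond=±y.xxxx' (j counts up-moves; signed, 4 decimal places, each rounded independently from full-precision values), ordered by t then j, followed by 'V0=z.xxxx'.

(0,0): Delta=0.7114 Bond=-48.6189
V0=50.2700

Since d<R<u, set p* = (R−d)/(u−d) = 0.8704; price each node as the discounted p*-expectation of its children.
Terminal payoffs: V(1,0)=10.8300, V(1,1)=64.2300
Node (0,0) S=139.0000: V=(p*·64.2300+(1−p*)·10.8300)/1.14=50.2700; Δ=(64.2300−10.8300)/(168.1900−93.1300)=0.7114; B=V−Δ·S=-48.6189
The time-0 hedge costs 50.2700, which is the no-arbitrage price.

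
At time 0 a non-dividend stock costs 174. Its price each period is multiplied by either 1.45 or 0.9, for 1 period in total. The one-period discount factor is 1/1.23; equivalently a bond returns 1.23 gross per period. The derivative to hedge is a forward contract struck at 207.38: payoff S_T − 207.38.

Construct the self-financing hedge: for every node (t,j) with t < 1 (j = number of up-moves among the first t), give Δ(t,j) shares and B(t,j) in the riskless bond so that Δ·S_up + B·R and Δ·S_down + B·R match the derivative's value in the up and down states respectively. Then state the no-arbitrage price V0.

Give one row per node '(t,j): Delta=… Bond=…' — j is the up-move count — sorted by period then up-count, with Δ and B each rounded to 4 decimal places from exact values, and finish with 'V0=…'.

Since d<R<u, set p* = (R−d)/(u−d) = 0.6000; price each node as the discounted p*-expectation of its children.
At expiry t=1: V(1,0)=-50.7800, V(1,1)=44.9200
  t=0,j=0: stock 174.0000 → up 252.3000 (V=44.9200), down 156.6000 (V=-50.7800). Price 5.3984; hedge Δ=1.0000, bond B=-168.6016.
Check: Δ(0,0)·S0 + B(0,0) = 5.3984 = V0.

(0,0): Delta=1.0000 Bond=-168.6016
V0=5.3984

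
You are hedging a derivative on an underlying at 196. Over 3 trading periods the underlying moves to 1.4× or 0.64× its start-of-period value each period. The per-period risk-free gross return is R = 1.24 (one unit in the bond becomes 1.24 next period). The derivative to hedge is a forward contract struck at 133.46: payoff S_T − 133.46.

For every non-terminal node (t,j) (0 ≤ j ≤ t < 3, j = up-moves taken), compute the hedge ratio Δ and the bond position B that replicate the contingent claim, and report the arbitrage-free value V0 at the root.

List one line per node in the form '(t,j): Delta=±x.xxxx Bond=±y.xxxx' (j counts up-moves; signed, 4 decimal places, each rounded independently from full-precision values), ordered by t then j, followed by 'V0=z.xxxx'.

Under the risk-neutral measure, an up-move has probability p* = (R−d)/(u−d) = 0.7895 and values discount at R = 1.24.
At expiry t=3: V(3,0)=-82.0798, V(3,1)=-21.0658, V(3,2)=112.4024, V(3,3)=404.3640
  t=2,j=0: stock 80.2816 → up 112.3942 (V=-21.0658), down 51.3802 (V=-82.0798). Price -27.3474; hedge Δ=1.0000, bond B=-107.6290.
  t=2,j=1: stock 175.6160 → up 245.8624 (V=112.4024), down 112.3942 (V=-21.0658). Price 67.9870; hedge Δ=1.0000, bond B=-107.6290.
  t=2,j=2: stock 384.1600 → up 537.8240 (V=404.3640), down 245.8624 (V=112.4024). Price 276.5310; hedge Δ=1.0000, bond B=-107.6290.
  t=1,j=0: stock 125.4400 → up 175.6160 (V=67.9870), down 80.2816 (V=-27.3474). Price 38.6424; hedge Δ=1.0000, bond B=-86.7976.
  t=1,j=1: stock 274.4000 → up 384.1600 (V=276.5310), down 175.6160 (V=67.9870). Price 187.6024; hedge Δ=1.0000, bond B=-86.7976.
  t=0,j=0: stock 196.0000 → up 274.4000 (V=187.6024), down 125.4400 (V=38.6424). Price 126.0019; hedge Δ=1.0000, bond B=-69.9981.
Self-financing check: at every node Δ·S+B equals the discounted successor values.

(0,0): Delta=1.0000 Bond=-69.9981
(1,0): Delta=1.0000 Bond=-86.7976
(1,1): Delta=1.0000 Bond=-86.7976
(2,0): Delta=1.0000 Bond=-107.6290
(2,1): Delta=1.0000 Bond=-107.6290
(2,2): Delta=1.0000 Bond=-107.6290
V0=126.0019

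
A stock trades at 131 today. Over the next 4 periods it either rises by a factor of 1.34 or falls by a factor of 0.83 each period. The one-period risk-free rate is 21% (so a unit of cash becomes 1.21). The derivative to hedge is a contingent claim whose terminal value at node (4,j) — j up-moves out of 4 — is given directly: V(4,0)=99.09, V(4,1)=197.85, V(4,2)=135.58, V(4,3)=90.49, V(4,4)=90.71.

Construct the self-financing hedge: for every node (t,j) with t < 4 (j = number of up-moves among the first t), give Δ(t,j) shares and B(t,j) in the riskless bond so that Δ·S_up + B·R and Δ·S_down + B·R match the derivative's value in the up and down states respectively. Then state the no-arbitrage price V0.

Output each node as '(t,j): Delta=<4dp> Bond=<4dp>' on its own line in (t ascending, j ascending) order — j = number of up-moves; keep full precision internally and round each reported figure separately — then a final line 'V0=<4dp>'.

Risk-neutral probability p* = (R−d)/(u−d) = (1.21−0.83)/(1.34−0.83) = 0.7451.
Terminal values V(4,·): V(4,0)=99.0900, V(4,1)=197.8500, V(4,2)=135.5800, V(4,3)=90.4900, V(4,4)=90.7100
  t=3,j=0: stock 74.9041 → up 100.3715 (V=197.8500), down 62.1704 (V=99.0900). Price 142.7073; hedge Δ=2.5853, bond B=-50.9397.
  t=3,j=1: stock 120.9295 → up 162.0455 (V=135.5800), down 100.3715 (V=197.8500). Price 125.1676; hedge Δ=-1.0097, bond B=247.2656.
  t=3,j=2: stock 195.2356 → up 261.6157 (V=90.4900), down 162.0455 (V=135.5800). Price 84.2839; hedge Δ=-0.4528, bond B=172.6957.
  t=3,j=3: stock 315.1996 → up 422.3675 (V=90.7100), down 261.6157 (V=90.4900). Price 74.9206; hedge Δ=0.0014, bond B=74.4892.
  t=2,j=0: stock 90.2459 → up 120.9295 (V=125.1676), down 74.9041 (V=142.7073). Price 107.1392; hedge Δ=-0.3811, bond B=141.5310.
  t=2,j=1: stock 145.6982 → up 195.2356 (V=84.2839), down 120.9295 (V=125.1676). Price 78.2688; hedge Δ=-0.5502, bond B=158.4328.
  t=2,j=2: stock 235.2236 → up 315.1996 (V=74.9206), down 195.2356 (V=84.2839). Price 63.8903; hedge Δ=-0.0781, bond B=82.2498.
  t=1,j=0: stock 108.7300 → up 145.6982 (V=78.2688), down 90.2459 (V=107.1392). Price 70.7669; hedge Δ=-0.5206, bond B=127.3756.
  t=1,j=1: stock 175.5400 → up 235.2236 (V=63.8903), down 145.6982 (V=78.2688). Price 55.8309; hedge Δ=-0.1606, bond B=84.0240.
  t=0,j=0: stock 131.0000 → up 175.5400 (V=55.8309), down 108.7300 (V=70.7669). Price 49.2877; hedge Δ=-0.2236, bond B=78.5739.
Each (Δ,B) replicates both successor values, so the strategy is self-financing and V0 is arbitrage-free.

(0,0): Delta=-0.2236 Bond=78.5739
(1,0): Delta=-0.5206 Bond=127.3756
(1,1): Delta=-0.1606 Bond=84.0240
(2,0): Delta=-0.3811 Bond=141.5310
(2,1): Delta=-0.5502 Bond=158.4328
(2,2): Delta=-0.0781 Bond=82.2498
(3,0): Delta=2.5853 Bond=-50.9397
(3,1): Delta=-1.0097 Bond=247.2656
(3,2): Delta=-0.4528 Bond=172.6957
(3,3): Delta=0.0014 Bond=74.4892
V0=49.2877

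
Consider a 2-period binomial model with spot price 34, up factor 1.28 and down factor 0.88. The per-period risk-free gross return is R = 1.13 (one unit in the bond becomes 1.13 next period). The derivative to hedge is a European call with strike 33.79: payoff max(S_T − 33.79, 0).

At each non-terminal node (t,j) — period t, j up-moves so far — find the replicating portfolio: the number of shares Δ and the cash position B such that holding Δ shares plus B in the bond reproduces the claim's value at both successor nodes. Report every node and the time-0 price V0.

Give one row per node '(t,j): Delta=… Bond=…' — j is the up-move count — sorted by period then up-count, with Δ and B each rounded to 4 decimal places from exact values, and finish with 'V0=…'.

The replicating-portfolio and risk-neutral prices coincide; use p* = (1.13−0.88)/(1.28−0.88) = 0.6250 for the latter.
Terminal payoffs: V(2,0)=0.0000, V(2,1)=4.5076, V(2,2)=21.9156
(1,0): S=29.9200. Δ = (V_up−V_dn)/(S_up−S_dn) = (4.5076−0.0000)/(38.2976−26.3296) = 0.3766. V = [p*·4.5076 + (1−p*)·0.0000]/1.13 = 2.4931. B = V − Δ·S = -8.7759.
(1,1): S=43.5200. Δ = (V_up−V_dn)/(S_up−S_dn) = (21.9156−4.5076)/(55.7056−38.2976) = 1.0000. V = [p*·21.9156 + (1−p*)·4.5076]/1.13 = 13.6173. B = V − Δ·S = -29.9027.
(0,0): S=34.0000. Δ = (V_up−V_dn)/(S_up−S_dn) = (13.6173−2.4931)/(43.5200−29.9200) = 0.8180. V = [p*·13.6173 + (1−p*)·2.4931]/1.13 = 8.3591. B = V − Δ·S = -19.4514.
The time-0 hedge costs 8.3591, which is the no-arbitrage price.

(0,0): Delta=0.8180 Bond=-19.4514
(1,0): Delta=0.3766 Bond=-8.7759
(1,1): Delta=1.0000 Bond=-29.9027
V0=8.3591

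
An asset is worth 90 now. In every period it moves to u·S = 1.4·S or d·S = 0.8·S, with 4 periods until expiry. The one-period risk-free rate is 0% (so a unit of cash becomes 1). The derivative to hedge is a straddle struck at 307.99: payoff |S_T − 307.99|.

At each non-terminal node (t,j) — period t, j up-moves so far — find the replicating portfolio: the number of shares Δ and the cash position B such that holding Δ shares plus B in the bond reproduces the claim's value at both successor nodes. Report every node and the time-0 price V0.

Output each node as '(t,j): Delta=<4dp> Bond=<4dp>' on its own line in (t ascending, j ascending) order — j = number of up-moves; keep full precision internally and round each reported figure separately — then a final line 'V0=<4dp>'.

(0,0): Delta=-0.9482 Bond=304.2612
(1,0): Delta=-1.0000 Bond=307.9900
(1,1): Delta=-0.8890 Bond=296.8036
(2,0): Delta=-1.0000 Bond=307.9900
(2,1): Delta=-1.0000 Bond=307.9900
(2,2): Delta=-0.7622 Bond=274.4309
(3,0): Delta=-1.0000 Bond=307.9900
(3,1): Delta=-1.0000 Bond=307.9900
(3,2): Delta=-1.0000 Bond=307.9900
(3,3): Delta=-0.4904 Bond=207.3127
V0=218.9222

Under the risk-neutral measure, an up-move has probability p* = (R−d)/(u−d) = 0.3333 and values discount at R = 1.
Terminal values V(4,·): V(4,0)=271.1260, V(4,1)=243.4780, V(4,2)=195.0940, V(4,3)=110.4220, V(4,4)=37.7540
Node (3,0) S=46.0800: V=(p*·243.4780+(1−p*)·271.1260)/1=261.9100; Δ=(243.4780−271.1260)/(64.5120−36.8640)=-1.0000; B=V−Δ·S=307.9900
Node (3,1) S=80.6400: V=(p*·195.0940+(1−p*)·243.4780)/1=227.3500; Δ=(195.0940−243.4780)/(112.8960−64.5120)=-1.0000; B=V−Δ·S=307.9900
Node (3,2) S=141.1200: V=(p*·110.4220+(1−p*)·195.0940)/1=166.8700; Δ=(110.4220−195.0940)/(197.5680−112.8960)=-1.0000; B=V−Δ·S=307.9900
Node (3,3) S=246.9600: V=(p*·37.7540+(1−p*)·110.4220)/1=86.1993; Δ=(37.7540−110.4220)/(345.7440−197.5680)=-0.4904; B=V−Δ·S=207.3127
Node (2,0) S=57.6000: V=(p*·227.3500+(1−p*)·261.9100)/1=250.3900; Δ=(227.3500−261.9100)/(80.6400−46.0800)=-1.0000; B=V−Δ·S=307.9900
Node (2,1) S=100.8000: V=(p*·166.8700+(1−p*)·227.3500)/1=207.1900; Δ=(166.8700−227.3500)/(141.1200−80.6400)=-1.0000; B=V−Δ·S=307.9900
Node (2,2) S=176.4000: V=(p*·86.1993+(1−p*)·166.8700)/1=139.9798; Δ=(86.1993−166.8700)/(246.9600−141.1200)=-0.7622; B=V−Δ·S=274.4309
Node (1,0) S=72.0000: V=(p*·207.1900+(1−p*)·250.3900)/1=235.9900; Δ=(207.1900−250.3900)/(100.8000−57.6000)=-1.0000; B=V−Δ·S=307.9900
Node (1,1) S=126.0000: V=(p*·139.9798+(1−p*)·207.1900)/1=184.7866; Δ=(139.9798−207.1900)/(176.4000−100.8000)=-0.8890; B=V−Δ·S=296.8036
Node (0,0) S=90.0000: V=(p*·184.7866+(1−p*)·235.9900)/1=218.9222; Δ=(184.7866−235.9900)/(126.0000−72.0000)=-0.9482; B=V−Δ·S=304.2612
Each (Δ,B) replicates both successor values, so the strategy is self-financing and V0 is arbitrage-free.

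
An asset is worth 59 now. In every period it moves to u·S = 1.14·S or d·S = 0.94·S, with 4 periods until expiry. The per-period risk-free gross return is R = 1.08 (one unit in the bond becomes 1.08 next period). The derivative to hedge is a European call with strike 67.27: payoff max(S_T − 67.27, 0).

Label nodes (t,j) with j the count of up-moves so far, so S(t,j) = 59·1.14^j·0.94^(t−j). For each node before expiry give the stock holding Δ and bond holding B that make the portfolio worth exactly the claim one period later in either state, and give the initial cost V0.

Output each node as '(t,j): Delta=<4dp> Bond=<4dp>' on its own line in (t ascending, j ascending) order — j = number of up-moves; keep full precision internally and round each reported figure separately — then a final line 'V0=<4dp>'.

(0,0): Delta=0.8372 Bond=-39.0795
(1,0): Delta=0.5616 Bond=-26.9207
(1,1): Delta=0.9346 Bond=-48.7566
(2,0): Delta=0.0299 Bond=-1.3575
(2,1): Delta=0.7495 Bond=-40.9530
(2,2): Delta=1.0000 Bond=-57.6732
(3,0): Delta=0.0000 Bond=0.0000
(3,1): Delta=0.0405 Bond=-2.0944
(3,2): Delta=1.0000 Bond=-62.2870
(3,3): Delta=1.0000 Bond=-62.2870
V0=10.3145

No-arbitrage ⇒ martingale measure with p* = (R−d)/(u−d) = 0.7000.
Terminal payoffs: V(4,0)=0.0000, V(4,1)=0.0000, V(4,2)=0.4813, V(4,3)=14.8964, V(4,4)=32.3786
  t=3,j=0: stock 49.0045 → up 55.8651 (V=0.0000), down 46.0642 (V=0.0000). Price 0.0000; hedge Δ=0.0000, bond B=0.0000.
  t=3,j=1: stock 59.4309 → up 67.7513 (V=0.4813), down 55.8651 (V=0.0000). Price 0.3119; hedge Δ=0.0405, bond B=-2.0944.
  t=3,j=2: stock 72.0758 → up 82.1664 (V=14.8964), down 67.7513 (V=0.4813). Price 9.7888; hedge Δ=1.0000, bond B=-62.2870.
  t=3,j=3: stock 87.4111 → up 99.6486 (V=32.3786), down 82.1664 (V=14.8964). Price 25.1241; hedge Δ=1.0000, bond B=-62.2870.
  t=2,j=0: stock 52.1324 → up 59.4309 (V=0.3119), down 49.0045 (V=0.0000). Price 0.2022; hedge Δ=0.0299, bond B=-1.3575.
  t=2,j=1: stock 63.2244 → up 72.0758 (V=9.7888), down 59.4309 (V=0.3119). Price 6.4312; hedge Δ=0.7495, bond B=-40.9530.
  t=2,j=2: stock 76.6764 → up 87.4111 (V=25.1241), down 72.0758 (V=9.7888). Price 19.0032; hedge Δ=1.0000, bond B=-57.6732.
  t=1,j=0: stock 55.4600 → up 63.2244 (V=6.4312), down 52.1324 (V=0.2022). Price 4.2245; hedge Δ=0.5616, bond B=-26.9207.
  t=1,j=1: stock 67.2600 → up 76.6764 (V=19.0032), down 63.2244 (V=6.4312). Price 14.1034; hedge Δ=0.9346, bond B=-48.7566.
  t=0,j=0: stock 59.0000 → up 67.2600 (V=14.1034), down 55.4600 (V=4.2245). Price 10.3145; hedge Δ=0.8372, bond B=-39.0795.
Each (Δ,B) replicates both successor values, so the strategy is self-financing and V0 is arbitrage-free.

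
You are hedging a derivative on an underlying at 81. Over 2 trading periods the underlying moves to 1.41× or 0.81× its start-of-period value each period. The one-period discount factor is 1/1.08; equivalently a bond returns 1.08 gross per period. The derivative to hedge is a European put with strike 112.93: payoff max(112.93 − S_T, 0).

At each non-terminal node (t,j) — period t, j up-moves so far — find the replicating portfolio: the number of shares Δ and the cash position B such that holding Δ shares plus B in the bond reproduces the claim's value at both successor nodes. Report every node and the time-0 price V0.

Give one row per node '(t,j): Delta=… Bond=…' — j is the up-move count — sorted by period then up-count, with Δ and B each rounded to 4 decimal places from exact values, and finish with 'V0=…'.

(0,0): Delta=-0.5876 Bond=71.7640
(1,0): Delta=-1.0000 Bond=104.5648
(1,1): Delta=-0.2980 Bond=44.4322
V0=24.1710

Since d<R<u, set p* = (R−d)/(u−d) = 0.4500; price each node as the discounted p*-expectation of its children.
Terminal values V(2,·): V(2,0)=59.7859, V(2,1)=20.4199, V(2,2)=0.0000
  t=1,j=0: stock 65.6100 → up 92.5101 (V=20.4199), down 53.1441 (V=59.7859). Price 38.9548; hedge Δ=-1.0000, bond B=104.5648.
  t=1,j=1: stock 114.2100 → up 161.0361 (V=0.0000), down 92.5101 (V=20.4199). Price 10.3990; hedge Δ=-0.2980, bond B=44.4322.
  t=0,j=0: stock 81.0000 → up 114.2100 (V=10.3990), down 65.6100 (V=38.9548). Price 24.1710; hedge Δ=-0.5876, bond B=71.7640.
Check: Δ(0,0)·S0 + B(0,0) = 24.1710 = V0.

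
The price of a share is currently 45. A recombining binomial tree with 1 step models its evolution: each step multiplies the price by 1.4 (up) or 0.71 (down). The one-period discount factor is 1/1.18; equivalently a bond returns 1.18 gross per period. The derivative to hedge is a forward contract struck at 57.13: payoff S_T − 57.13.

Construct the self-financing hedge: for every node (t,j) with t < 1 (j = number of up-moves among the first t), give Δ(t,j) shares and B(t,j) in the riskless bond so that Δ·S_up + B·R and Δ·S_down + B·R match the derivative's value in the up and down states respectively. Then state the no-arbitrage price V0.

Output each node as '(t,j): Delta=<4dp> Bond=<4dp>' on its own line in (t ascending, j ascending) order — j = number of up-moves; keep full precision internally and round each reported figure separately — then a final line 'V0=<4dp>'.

Under the risk-neutral measure, an up-move has probability p* = (R−d)/(u−d) = 0.6812 and values discount at R = 1.18.
Payoff layer (t=1): V(1,0)=-25.1800, V(1,1)=5.8700
  t=0,j=0: stock 45.0000 → up 63.0000 (V=5.8700), down 31.9500 (V=-25.1800). Price -3.4153; hedge Δ=1.0000, bond B=-48.4153.
The time-0 hedge costs -3.4153, which is the no-arbitrage price.

(0,0): Delta=1.0000 Bond=-48.4153
V0=-3.4153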